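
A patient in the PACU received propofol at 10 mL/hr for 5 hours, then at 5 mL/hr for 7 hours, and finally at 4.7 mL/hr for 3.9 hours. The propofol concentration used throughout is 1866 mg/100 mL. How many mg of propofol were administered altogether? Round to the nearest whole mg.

1928 mg

Concentration = 1866 mg ÷ 100 mL = 18.66 mg/mL
Stage 1: 10 mL/hr × 5 hr = 50 mL → 50 mL × 18.66 mg/mL = 933 mg
Stage 2: 5 mL/hr × 7 hr = 35 mL → 35 mL × 18.66 mg/mL = 653.1 mg
Stage 3: 4.7 mL/hr × 3.9 hr = 18.33 mL → 18.33 mL × 18.66 mg/mL = 342.0378 mg
Total = 933 + 653.1 + 342.0378 = 1928.138 mg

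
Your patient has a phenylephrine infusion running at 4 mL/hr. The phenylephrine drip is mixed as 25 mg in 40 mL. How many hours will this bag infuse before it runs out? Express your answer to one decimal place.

Duration = 40 mL ÷ 4 mL/hr = 10 hr

10.0 hours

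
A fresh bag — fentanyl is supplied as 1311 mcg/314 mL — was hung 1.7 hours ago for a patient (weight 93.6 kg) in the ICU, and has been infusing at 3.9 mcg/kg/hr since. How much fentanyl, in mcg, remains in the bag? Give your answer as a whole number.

Dose = 3.9 mcg/kg/hr × 93.6 kg = 365.04 mcg/hr
Concentration = 1311 mcg ÷ 314 mL = 4.175159 mcg/mL
Rate = 365.04 mcg/hr ÷ 4.175159 mcg/mL = 87.4314 mL/hr
Volume infused = 87.4314 mL/hr × 1.7 hr = 148.6334 mL
Volume remaining = 314 − 148.6334 = 165.3666 mL
Drug remaining = 165.3666 mL × 4.175159 mcg/mL = 690.432 mcg

690 mcg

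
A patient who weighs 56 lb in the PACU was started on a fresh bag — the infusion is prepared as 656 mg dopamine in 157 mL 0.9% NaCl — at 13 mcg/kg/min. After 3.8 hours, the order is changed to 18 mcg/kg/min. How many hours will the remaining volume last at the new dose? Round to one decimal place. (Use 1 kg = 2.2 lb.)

Initial rate:
Weight = 56 lb ÷ 2.2 lb/kg = 25.45455 kg
Dose = 13 mcg/kg/min × 25.45455 kg = 330.9091 mcg/min
330.9091 mcg/min × 60 min/hr = 19854.55 mcg/hr
Concentration = 656 mg ÷ 157 mL = 4.178344 mg/mL = 4178.344 mcg/mL
Rate = 19854.55 mcg/hr ÷ 4178.344 mcg/mL = 4.751774 mL/hr
Volume infused so far = 4.751774 mL/hr × 3.8 hr = 18.05674 mL
Volume remaining = 157 − 18.05674 = 138.9433 mL
New rate:
Dose = 18 mcg/kg/min × 25.45455 kg = 458.1818 mcg/min
458.1818 mcg/min × 60 min/hr = 27490.91 mcg/hr
Rate = 27490.91 mcg/hr ÷ 4178.344 mcg/mL = 6.579379 mL/hr
Time remaining = 138.9433 mL ÷ 6.579379 mL/hr = 21.11799 hr

21.1 hours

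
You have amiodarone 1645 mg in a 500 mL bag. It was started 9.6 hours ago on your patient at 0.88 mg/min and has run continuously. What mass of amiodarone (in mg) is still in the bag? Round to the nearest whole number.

0.88 mg/min × 60 min/hr = 52.8 mg/hr
Concentration = 1645 mg ÷ 500 mL = 3.29 mg/mL
Rate = 52.8 mg/hr ÷ 3.29 mg/mL = 16.04863 mL/hr
Volume infused = 16.04863 mL/hr × 9.6 hr = 154.0669 mL
Volume remaining = 500 − 154.0669 = 345.9331 mL
Drug remaining = 345.9331 mL × 3.29 mg/mL = 1138.12 mg

1138 mg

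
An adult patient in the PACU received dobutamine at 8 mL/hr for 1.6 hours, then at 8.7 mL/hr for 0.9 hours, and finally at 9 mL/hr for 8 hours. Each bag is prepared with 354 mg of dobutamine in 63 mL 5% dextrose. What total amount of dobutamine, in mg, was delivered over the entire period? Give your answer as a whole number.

Concentration = 354 mg ÷ 63 mL = 5.619048 mg/mL
Stage 1: 8 mL/hr × 1.6 hr = 12.8 mL → 12.8 mL × 5.619048 mg/mL = 71.92381 mg
Stage 2: 8.7 mL/hr × 0.9 hr = 7.83 mL → 7.83 mL × 5.619048 mg/mL = 43.99714 mg
Stage 3: 9 mL/hr × 8 hr = 72 mL → 72 mL × 5.619048 mg/mL = 404.5714 mg
Total = 71.92381 + 43.99714 + 404.5714 = 520.4924 mg

520 mg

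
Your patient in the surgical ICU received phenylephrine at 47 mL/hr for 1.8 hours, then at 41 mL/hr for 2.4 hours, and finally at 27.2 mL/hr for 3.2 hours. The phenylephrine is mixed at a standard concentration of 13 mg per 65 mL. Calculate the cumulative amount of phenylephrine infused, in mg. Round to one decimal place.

Concentration = 13 mg ÷ 65 mL = 0.2 mg/mL
Stage 1: 47 mL/hr × 1.8 hr = 84.6 mL → 84.6 mL × 0.2 mg/mL = 16.92 mg
Stage 2: 41 mL/hr × 2.4 hr = 98.4 mL → 98.4 mL × 0.2 mg/mL = 19.68 mg
Stage 3: 27.2 mL/hr × 3.2 hr = 87.04 mL → 87.04 mL × 0.2 mg/mL = 17.408 mg
Total = 16.92 + 19.68 + 17.408 = 54.008 mg

54.0 mg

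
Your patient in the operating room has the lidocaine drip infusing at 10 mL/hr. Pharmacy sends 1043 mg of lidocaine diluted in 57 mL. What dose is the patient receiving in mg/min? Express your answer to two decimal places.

3.05 mg/min

Concentration = 1043 mg ÷ 57 mL = 18.29825 mg/mL
Drug rate = 10 mL/hr × 18.29825 mg/mL = 182.9825 mg/hr
182.9825 mg/hr ÷ 60 min/hr = 3.049708 mg/min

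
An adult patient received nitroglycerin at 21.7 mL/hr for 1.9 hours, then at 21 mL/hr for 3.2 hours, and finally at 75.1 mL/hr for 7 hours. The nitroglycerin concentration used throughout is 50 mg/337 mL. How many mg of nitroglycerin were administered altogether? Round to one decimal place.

94.1 mg

Concentration = 50 mg ÷ 337 mL = 0.148368 mg/mL
Stage 1: 21.7 mL/hr × 1.9 hr = 41.23 mL → 41.23 mL × 0.148368 mg/mL = 6.117211 mg
Stage 2: 21 mL/hr × 3.2 hr = 67.2 mL → 67.2 mL × 0.148368 mg/mL = 9.970326 mg
Stage 3: 75.1 mL/hr × 7 hr = 525.7 mL → 525.7 mL × 0.148368 mg/mL = 77.99703 mg
Total = 6.117211 + 9.970326 + 77.99703 = 94.08457 mg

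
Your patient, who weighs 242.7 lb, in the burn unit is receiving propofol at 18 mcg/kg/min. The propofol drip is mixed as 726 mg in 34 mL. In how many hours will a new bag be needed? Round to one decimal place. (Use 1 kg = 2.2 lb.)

Weight = 242.7 lb ÷ 2.2 lb/kg = 110.3182 kg
Dose = 18 mcg/kg/min × 110.3182 kg = 1985.727 mcg/min
1985.727 mcg/min × 60 min/hr = 119143.6 mcg/hr
Concentration = 726 mg ÷ 34 mL = 21.35294 mg/mL = 21352.94 mcg/mL
Rate = 119143.6 mcg/hr ÷ 21352.94 mcg/mL = 5.57973 mL/hr
Duration = 34 mL ÷ 5.57973 mL/hr = 6.093485 hr

6.1 hours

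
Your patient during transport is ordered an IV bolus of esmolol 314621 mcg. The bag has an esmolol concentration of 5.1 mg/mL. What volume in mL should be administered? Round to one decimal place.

61.7 mL

Concentration = 5.1 mg/mL = 5100 mcg/mL
Volume = 314621 mcg ÷ 5100 mcg/mL = 61.69039 mL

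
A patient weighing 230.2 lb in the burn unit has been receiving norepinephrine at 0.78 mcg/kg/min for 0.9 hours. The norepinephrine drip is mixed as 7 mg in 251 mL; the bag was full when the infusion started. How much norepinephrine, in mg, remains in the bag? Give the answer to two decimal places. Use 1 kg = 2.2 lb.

Weight = 230.2 lb ÷ 2.2 lb/kg = 104.6364 kg
Dose = 0.78 mcg/kg/min × 104.6364 kg = 81.61636 mcg/min
81.61636 mcg/min × 60 min/hr = 4896.982 mcg/hr
Concentration = 7 mg ÷ 251 mL = 0.02788845 mg/mL = 27.88845 mcg/mL
Rate = 4896.982 mcg/hr ÷ 27.88845 mcg/mL = 175.5918 mL/hr
Volume infused = 175.5918 mL/hr × 0.9 hr = 158.0326 mL
Volume remaining = 251 − 158.0326 = 92.9674 mL
Drug remaining = 92.9674 mL × 27.88845 mcg/mL = 2592.716 mcg = 2.592716 mg

2.59 mg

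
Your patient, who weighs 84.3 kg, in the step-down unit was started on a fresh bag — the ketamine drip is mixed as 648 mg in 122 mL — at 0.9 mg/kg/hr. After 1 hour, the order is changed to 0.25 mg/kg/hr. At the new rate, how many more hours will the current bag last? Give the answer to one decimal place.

27.1 hours

Initial rate:
Dose = 0.9 mg/kg/hr × 84.3 kg = 75.87 mg/hr
Concentration = 648 mg ÷ 122 mL = 5.311475 mg/mL
Rate = 75.87 mg/hr ÷ 5.311475 mg/mL = 14.28417 mL/hr
Volume infused so far = 14.28417 mL/hr × 1 hr = 14.28417 mL
Volume remaining = 122 − 14.28417 = 107.7158 mL
New rate:
Dose = 0.25 mg/kg/hr × 84.3 kg = 21.075 mg/hr
Rate = 21.075 mg/hr ÷ 5.311475 mg/mL = 3.967824 mL/hr
Time remaining = 107.7158 mL ÷ 3.967824 mL/hr = 27.14733 hr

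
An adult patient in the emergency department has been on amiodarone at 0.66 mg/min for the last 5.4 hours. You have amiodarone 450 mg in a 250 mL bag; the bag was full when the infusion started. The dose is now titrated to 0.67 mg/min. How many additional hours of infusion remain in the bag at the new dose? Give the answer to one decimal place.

5.9 hours

Initial rate:
0.66 mg/min × 60 min/hr = 39.6 mg/hr
Concentration = 450 mg ÷ 250 mL = 1.8 mg/mL
Rate = 39.6 mg/hr ÷ 1.8 mg/mL = 22 mL/hr
Volume infused so far = 22 mL/hr × 5.4 hr = 118.8 mL
Volume remaining = 250 − 118.8 = 131.2 mL
New rate:
0.67 mg/min × 60 min/hr = 40.2 mg/hr
Rate = 40.2 mg/hr ÷ 1.8 mg/mL = 22.33333 mL/hr
Time remaining = 131.2 mL ÷ 22.33333 mL/hr = 5.874627 hr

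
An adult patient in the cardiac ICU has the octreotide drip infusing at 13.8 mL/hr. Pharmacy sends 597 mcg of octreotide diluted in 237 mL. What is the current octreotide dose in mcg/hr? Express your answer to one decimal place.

34.8 mcg/hr

Concentration = 597 mcg ÷ 237 mL = 2.518987 mcg/mL
Drug rate = 13.8 mL/hr × 2.518987 mcg/mL = 34.76203 mcg/hr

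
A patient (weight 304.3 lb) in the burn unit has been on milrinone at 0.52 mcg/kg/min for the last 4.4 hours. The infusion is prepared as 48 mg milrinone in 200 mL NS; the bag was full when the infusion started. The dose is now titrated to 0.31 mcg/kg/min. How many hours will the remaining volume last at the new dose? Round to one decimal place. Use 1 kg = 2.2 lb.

11.3 hours

Initial rate:
Weight = 304.3 lb ÷ 2.2 lb/kg = 138.3182 kg
Dose = 0.52 mcg/kg/min × 138.3182 kg = 71.92545 mcg/min
71.92545 mcg/min × 60 min/hr = 4315.527 mcg/hr
Concentration = 48 mg ÷ 200 mL = 0.24 mg/mL = 240 mcg/mL
Rate = 4315.527 mcg/hr ÷ 240 mcg/mL = 17.98136 mL/hr
Volume infused so far = 17.98136 mL/hr × 4.4 hr = 79.118 mL
Volume remaining = 200 − 79.118 = 120.882 mL
New rate:
Dose = 0.31 mcg/kg/min × 138.3182 kg = 42.87864 mcg/min
42.87864 mcg/min × 60 min/hr = 2572.718 mcg/hr
Rate = 2572.718 mcg/hr ÷ 240 mcg/mL = 10.71966 mL/hr
Time remaining = 120.882 mL ÷ 10.71966 mL/hr = 11.27666 hr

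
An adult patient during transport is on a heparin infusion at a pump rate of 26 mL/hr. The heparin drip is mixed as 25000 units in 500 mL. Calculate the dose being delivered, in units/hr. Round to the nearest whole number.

1300 units/hr

Concentration = 25000 units ÷ 500 mL = 50 units/mL
Drug rate = 26 mL/hr × 50 units/mL = 1300 units/hr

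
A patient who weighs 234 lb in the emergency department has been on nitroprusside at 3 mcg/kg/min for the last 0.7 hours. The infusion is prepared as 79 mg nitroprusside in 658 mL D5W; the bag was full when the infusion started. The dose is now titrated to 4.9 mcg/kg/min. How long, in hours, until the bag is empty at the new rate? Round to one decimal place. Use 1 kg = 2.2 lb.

2.1 hours

Initial rate:
Weight = 234 lb ÷ 2.2 lb/kg = 106.3636 kg
Dose = 3 mcg/kg/min × 106.3636 kg = 319.0909 mcg/min
319.0909 mcg/min × 60 min/hr = 19145.45 mcg/hr
Concentration = 79 mg ÷ 658 mL = 0.1200608 mg/mL = 120.0608 mcg/mL
Rate = 19145.45 mcg/hr ÷ 120.0608 mcg/mL = 159.4647 mL/hr
Volume infused so far = 159.4647 mL/hr × 0.7 hr = 111.6253 mL
Volume remaining = 658 − 111.6253 = 546.3747 mL
New rate:
Dose = 4.9 mcg/kg/min × 106.3636 kg = 521.1818 mcg/min
521.1818 mcg/min × 60 min/hr = 31270.91 mcg/hr
Rate = 31270.91 mcg/hr ÷ 120.0608 mcg/mL = 260.459 mL/hr
Time remaining = 546.3747 mL ÷ 260.459 mL/hr = 2.097738 hr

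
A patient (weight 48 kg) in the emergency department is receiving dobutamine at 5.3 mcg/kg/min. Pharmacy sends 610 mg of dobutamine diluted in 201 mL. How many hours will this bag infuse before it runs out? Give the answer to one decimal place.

Dose = 5.3 mcg/kg/min × 48 kg = 254.4 mcg/min
254.4 mcg/min × 60 min/hr = 15264 mcg/hr
Concentration = 610 mg ÷ 201 mL = 3.034826 mg/mL = 3034.826 mcg/mL
Rate = 15264 mcg/hr ÷ 3034.826 mcg/mL = 5.029613 mL/hr
Duration = 201 mL ÷ 5.029613 mL/hr = 39.96331 hr

40.0 hours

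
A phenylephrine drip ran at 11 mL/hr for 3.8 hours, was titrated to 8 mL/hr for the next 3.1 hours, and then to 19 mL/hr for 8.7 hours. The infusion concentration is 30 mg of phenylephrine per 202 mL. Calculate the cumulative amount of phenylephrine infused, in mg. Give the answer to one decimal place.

34.4 mg

Concentration = 30 mg ÷ 202 mL = 0.1485149 mg/mL
Stage 1: 11 mL/hr × 3.8 hr = 41.8 mL → 41.8 mL × 0.1485149 mg/mL = 6.207921 mg
Stage 2: 8 mL/hr × 3.1 hr = 24.8 mL → 24.8 mL × 0.1485149 mg/mL = 3.683168 mg
Stage 3: 19 mL/hr × 8.7 hr = 165.3 mL → 165.3 mL × 0.1485149 mg/mL = 24.5495 mg
Total = 6.207921 + 3.683168 + 24.5495 = 34.44059 mg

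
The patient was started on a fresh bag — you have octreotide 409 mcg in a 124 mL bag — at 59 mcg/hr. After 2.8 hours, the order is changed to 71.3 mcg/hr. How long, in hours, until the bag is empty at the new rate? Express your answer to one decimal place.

Initial rate:
Concentration = 409 mcg ÷ 124 mL = 3.298387 mcg/mL
Rate = 59 mcg/hr ÷ 3.298387 mcg/mL = 17.88753 mL/hr
Volume infused so far = 17.88753 mL/hr × 2.8 hr = 50.08509 mL
Volume remaining = 124 − 50.08509 = 73.91491 mL
New rate:
Rate = 71.3 mcg/hr ÷ 3.298387 mcg/mL = 21.61663 mL/hr
Time remaining = 73.91491 mL ÷ 21.61663 mL/hr = 3.419355 hr

3.4 hours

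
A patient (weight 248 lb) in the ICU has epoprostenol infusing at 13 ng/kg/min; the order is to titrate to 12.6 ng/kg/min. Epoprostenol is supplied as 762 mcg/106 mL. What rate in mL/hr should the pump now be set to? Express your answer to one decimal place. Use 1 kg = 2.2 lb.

Weight = 248 lb ÷ 2.2 lb/kg = 112.7273 kg
Dose = 12.6 ng/kg/min × 112.7273 kg = 1420.364 ng/min
1420.364 ng/min × 60 min/hr = 85221.82 ng/hr
Concentration = 762 mcg ÷ 106 mL = 7.188679 mcg/mL = 7188.679 ng/mL
Rate = 85221.82 ng/hr ÷ 7188.679 ng/mL = 11.855 mL/hr

11.9 mL/hr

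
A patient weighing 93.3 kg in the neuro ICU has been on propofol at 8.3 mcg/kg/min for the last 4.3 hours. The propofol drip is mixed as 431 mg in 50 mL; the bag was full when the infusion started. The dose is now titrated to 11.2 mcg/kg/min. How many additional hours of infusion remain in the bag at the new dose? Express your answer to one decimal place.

Initial rate:
Dose = 8.3 mcg/kg/min × 93.3 kg = 774.39 mcg/min
774.39 mcg/min × 60 min/hr = 46463.4 mcg/hr
Concentration = 431 mg ÷ 50 mL = 8.62 mg/mL = 8620 mcg/mL
Rate = 46463.4 mcg/hr ÷ 8620 mcg/mL = 5.390186 mL/hr
Volume infused so far = 5.390186 mL/hr × 4.3 hr = 23.1778 mL
Volume remaining = 50 − 23.1778 = 26.8222 mL
New rate:
Dose = 11.2 mcg/kg/min × 93.3 kg = 1044.96 mcg/min
1044.96 mcg/min × 60 min/hr = 62697.6 mcg/hr
Rate = 62697.6 mcg/hr ÷ 8620 mcg/mL = 7.273503 mL/hr
Time remaining = 26.8222 mL ÷ 7.273503 mL/hr = 3.687659 hr

3.7 hours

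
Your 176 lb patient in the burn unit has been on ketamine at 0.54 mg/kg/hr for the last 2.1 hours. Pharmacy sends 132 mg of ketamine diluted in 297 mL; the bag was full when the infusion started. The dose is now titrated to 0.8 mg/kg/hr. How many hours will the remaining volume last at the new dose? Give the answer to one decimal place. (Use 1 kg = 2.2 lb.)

Initial rate:
Weight = 176 lb ÷ 2.2 lb/kg = 80 kg
Dose = 0.54 mg/kg/hr × 80 kg = 43.2 mg/hr
Concentration = 132 mg ÷ 297 mL = 0.4444444 mg/mL
Rate = 43.2 mg/hr ÷ 0.4444444 mg/mL = 97.2 mL/hr
Volume infused so far = 97.2 mL/hr × 2.1 hr = 204.12 mL
Volume remaining = 297 − 204.12 = 92.88 mL
New rate:
Dose = 0.8 mg/kg/hr × 80 kg = 64 mg/hr
Rate = 64 mg/hr ÷ 0.4444444 mg/mL = 144 mL/hr
Time remaining = 92.88 mL ÷ 144 mL/hr = 0.645 hr

0.6 hours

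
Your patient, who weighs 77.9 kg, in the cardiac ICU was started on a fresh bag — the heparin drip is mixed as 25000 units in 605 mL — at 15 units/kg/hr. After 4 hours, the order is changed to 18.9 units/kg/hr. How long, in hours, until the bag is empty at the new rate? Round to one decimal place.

13.8 hours

Initial rate:
Dose = 15 units/kg/hr × 77.9 kg = 1168.5 units/hr
Concentration = 25000 units ÷ 605 mL = 41.32231 units/mL
Rate = 1168.5 units/hr ÷ 41.32231 units/mL = 28.2777 mL/hr
Volume infused so far = 28.2777 mL/hr × 4 hr = 113.1108 mL
Volume remaining = 605 − 113.1108 = 491.8892 mL
New rate:
Dose = 18.9 units/kg/hr × 77.9 kg = 1472.31 units/hr
Rate = 1472.31 units/hr ÷ 41.32231 units/mL = 35.6299 mL/hr
Time remaining = 491.8892 mL ÷ 35.6299 mL/hr = 13.80552 hr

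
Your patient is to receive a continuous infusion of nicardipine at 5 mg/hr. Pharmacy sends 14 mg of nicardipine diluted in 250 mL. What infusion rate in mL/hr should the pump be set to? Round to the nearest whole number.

Concentration = 14 mg ÷ 250 mL = 0.056 mg/mL
Rate = 5 mg/hr ÷ 0.056 mg/mL = 89.28571 mL/hr

89 mL/hr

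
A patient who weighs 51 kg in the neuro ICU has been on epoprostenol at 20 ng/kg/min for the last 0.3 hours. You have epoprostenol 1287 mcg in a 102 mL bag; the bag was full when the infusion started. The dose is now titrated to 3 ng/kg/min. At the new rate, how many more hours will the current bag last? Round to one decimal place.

Initial rate:
Dose = 20 ng/kg/min × 51 kg = 1020 ng/min
1020 ng/min × 60 min/hr = 61200 ng/hr
Concentration = 1287 mcg ÷ 102 mL = 12.61765 mcg/mL = 12617.65 ng/mL
Rate = 61200 ng/hr ÷ 12617.65 ng/mL = 4.85035 mL/hr
Volume infused so far = 4.85035 mL/hr × 0.3 hr = 1.455105 mL
Volume remaining = 102 − 1.455105 = 100.5449 mL
New rate:
Dose = 3 ng/kg/min × 51 kg = 153 ng/min
153 ng/min × 60 min/hr = 9180 ng/hr
Rate = 9180 ng/hr ÷ 12617.65 ng/mL = 0.7275524 mL/hr
Time remaining = 100.5449 mL ÷ 0.7275524 mL/hr = 138.1961 hr

138.2 hours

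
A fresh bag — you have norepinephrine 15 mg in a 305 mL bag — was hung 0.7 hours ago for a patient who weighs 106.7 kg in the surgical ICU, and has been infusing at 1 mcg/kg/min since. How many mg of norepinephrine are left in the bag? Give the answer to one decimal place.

Dose = 1 mcg/kg/min × 106.7 kg = 106.7 mcg/min
106.7 mcg/min × 60 min/hr = 6402 mcg/hr
Concentration = 15 mg ÷ 305 mL = 0.04918033 mg/mL = 49.18033 mcg/mL
Rate = 6402 mcg/hr ÷ 49.18033 mcg/mL = 130.174 mL/hr
Volume infused = 130.174 mL/hr × 0.7 hr = 91.1218 mL
Volume remaining = 305 − 91.1218 = 213.8782 mL
Drug remaining = 213.8782 mL × 49.18033 mcg/mL = 10518.6 mcg = 10.5186 mg

10.5 mg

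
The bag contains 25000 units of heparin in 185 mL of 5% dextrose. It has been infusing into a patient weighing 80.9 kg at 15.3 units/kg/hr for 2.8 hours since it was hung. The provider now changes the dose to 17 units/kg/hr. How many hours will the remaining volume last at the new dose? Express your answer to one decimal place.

Initial rate:
Dose = 15.3 units/kg/hr × 80.9 kg = 1237.77 units/hr
Concentration = 25000 units ÷ 185 mL = 135.1351 units/mL
Rate = 1237.77 units/hr ÷ 135.1351 units/mL = 9.159498 mL/hr
Volume infused so far = 9.159498 mL/hr × 2.8 hr = 25.64659 mL
Volume remaining = 185 − 25.64659 = 159.3534 mL
New rate:
Dose = 17 units/kg/hr × 80.9 kg = 1375.3 units/hr
Rate = 1375.3 units/hr ÷ 135.1351 units/mL = 10.17722 mL/hr
Time remaining = 159.3534 mL ÷ 10.17722 mL/hr = 15.65785 hr

15.7 hours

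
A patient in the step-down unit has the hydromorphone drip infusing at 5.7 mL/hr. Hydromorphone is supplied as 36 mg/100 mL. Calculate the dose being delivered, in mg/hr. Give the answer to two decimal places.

Concentration = 36 mg ÷ 100 mL = 0.36 mg/mL
Drug rate = 5.7 mL/hr × 0.36 mg/mL = 2.052 mg/hr

2.05 mg/hr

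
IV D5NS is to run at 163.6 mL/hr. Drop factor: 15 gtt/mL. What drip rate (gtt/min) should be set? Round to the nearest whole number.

41 gtt/min

163.6 mL/hr ÷ 60 min/hr = 2.726667 mL/min
2.726667 mL/min × 15 gtt/mL = 40.9 gtt/min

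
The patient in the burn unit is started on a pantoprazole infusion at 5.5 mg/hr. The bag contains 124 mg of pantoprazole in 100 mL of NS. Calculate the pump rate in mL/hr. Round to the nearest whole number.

4 mL/hr

Concentration = 124 mg ÷ 100 mL = 1.24 mg/mL
Rate = 5.5 mg/hr ÷ 1.24 mg/mL = 4.435484 mL/hr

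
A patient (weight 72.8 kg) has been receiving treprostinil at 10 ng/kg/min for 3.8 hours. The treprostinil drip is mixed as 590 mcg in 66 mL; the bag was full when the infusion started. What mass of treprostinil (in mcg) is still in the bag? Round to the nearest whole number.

424 mcg

Dose = 10 ng/kg/min × 72.8 kg = 728 ng/min
728 ng/min × 60 min/hr = 43680 ng/hr
Concentration = 590 mcg ÷ 66 mL = 8.939394 mcg/mL = 8939.394 ng/mL
Rate = 43680 ng/hr ÷ 8939.394 ng/mL = 4.886237 mL/hr
Volume infused = 4.886237 mL/hr × 3.8 hr = 18.5677 mL
Volume remaining = 66 − 18.5677 = 47.4323 mL
Drug remaining = 47.4323 mL × 8939.394 ng/mL = 424016 ng = 424.016 mcg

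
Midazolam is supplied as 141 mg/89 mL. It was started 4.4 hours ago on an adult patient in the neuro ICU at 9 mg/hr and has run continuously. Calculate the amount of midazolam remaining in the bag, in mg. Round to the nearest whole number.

101 mg

Concentration = 141 mg ÷ 89 mL = 1.58427 mg/mL
Rate = 9 mg/hr ÷ 1.58427 mg/mL = 5.680851 mL/hr
Volume infused = 5.680851 mL/hr × 4.4 hr = 24.99574 mL
Volume remaining = 89 − 24.99574 = 64.00426 mL
Drug remaining = 64.00426 mL × 1.58427 mg/mL = 101.4 mg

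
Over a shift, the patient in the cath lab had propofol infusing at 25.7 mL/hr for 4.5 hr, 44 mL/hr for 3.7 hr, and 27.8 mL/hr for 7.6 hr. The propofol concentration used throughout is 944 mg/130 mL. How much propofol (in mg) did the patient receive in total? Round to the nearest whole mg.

Concentration = 944 mg ÷ 130 mL = 7.261538 mg/mL
Stage 1: 25.7 mL/hr × 4.5 hr = 115.65 mL → 115.65 mL × 7.261538 mg/mL = 839.7969 mg
Stage 2: 44 mL/hr × 3.7 hr = 162.8 mL → 162.8 mL × 7.261538 mg/mL = 1182.178 mg
Stage 3: 27.8 mL/hr × 7.6 hr = 211.28 mL → 211.28 mL × 7.261538 mg/mL = 1534.218 mg
Total = 839.7969 + 1182.178 + 1534.218 = 3556.193 mg

3556 mg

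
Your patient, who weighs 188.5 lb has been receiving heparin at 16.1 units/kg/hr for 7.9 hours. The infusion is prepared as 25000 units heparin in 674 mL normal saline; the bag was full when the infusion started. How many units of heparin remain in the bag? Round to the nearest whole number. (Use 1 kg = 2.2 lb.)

Weight = 188.5 lb ÷ 2.2 lb/kg = 85.68182 kg
Dose = 16.1 units/kg/hr × 85.68182 kg = 1379.477 units/hr
Concentration = 25000 units ÷ 674 mL = 37.09199 units/mL
Rate = 1379.477 units/hr ÷ 37.09199 units/mL = 37.19071 mL/hr
Volume infused = 37.19071 mL/hr × 7.9 hr = 293.8066 mL
Volume remaining = 674 − 293.8066 = 380.1934 mL
Drug remaining = 380.1934 mL × 37.09199 units/mL = 14102.13 units

14102 units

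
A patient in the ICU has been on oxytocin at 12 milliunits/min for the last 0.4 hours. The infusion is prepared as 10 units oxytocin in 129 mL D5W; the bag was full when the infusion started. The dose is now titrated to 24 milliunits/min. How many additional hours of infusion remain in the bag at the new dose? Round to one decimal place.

6.7 hours

Initial rate:
12 milliunits/min × 60 min/hr = 720 milliunits/hr
Concentration = 10 units ÷ 129 mL = 0.07751938 units/mL = 77.51938 milliunits/mL
Rate = 720 milliunits/hr ÷ 77.51938 milliunits/mL = 9.288 mL/hr
Volume infused so far = 9.288 mL/hr × 0.4 hr = 3.7152 mL
Volume remaining = 129 − 3.7152 = 125.2848 mL
New rate:
24 milliunits/min × 60 min/hr = 1440 milliunits/hr
Rate = 1440 milliunits/hr ÷ 77.51938 milliunits/mL = 18.576 mL/hr
Time remaining = 125.2848 mL ÷ 18.576 mL/hr = 6.744444 hr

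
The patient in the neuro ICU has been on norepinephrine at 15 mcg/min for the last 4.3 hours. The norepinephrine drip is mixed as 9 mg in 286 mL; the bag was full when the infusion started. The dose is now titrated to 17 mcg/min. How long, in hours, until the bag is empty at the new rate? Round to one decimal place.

Initial rate:
15 mcg/min × 60 min/hr = 900 mcg/hr
Concentration = 9 mg ÷ 286 mL = 0.03146853 mg/mL = 31.46853 mcg/mL
Rate = 900 mcg/hr ÷ 31.46853 mcg/mL = 28.6 mL/hr
Volume infused so far = 28.6 mL/hr × 4.3 hr = 122.98 mL
Volume remaining = 286 − 122.98 = 163.02 mL
New rate:
17 mcg/min × 60 min/hr = 1020 mcg/hr
Rate = 1020 mcg/hr ÷ 31.46853 mcg/mL = 32.41333 mL/hr
Time remaining = 163.02 mL ÷ 32.41333 mL/hr = 5.029412 hr

5.0 hours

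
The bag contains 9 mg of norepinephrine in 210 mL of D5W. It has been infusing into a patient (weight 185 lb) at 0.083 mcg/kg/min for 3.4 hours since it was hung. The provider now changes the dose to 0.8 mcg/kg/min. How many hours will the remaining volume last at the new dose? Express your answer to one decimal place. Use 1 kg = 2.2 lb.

1.9 hours

Initial rate:
Weight = 185 lb ÷ 2.2 lb/kg = 84.09091 kg
Dose = 0.083 mcg/kg/min × 84.09091 kg = 6.979545 mcg/min
6.979545 mcg/min × 60 min/hr = 418.7727 mcg/hr
Concentration = 9 mg ÷ 210 mL = 0.04285714 mg/mL = 42.85714 mcg/mL
Rate = 418.7727 mcg/hr ÷ 42.85714 mcg/mL = 9.771364 mL/hr
Volume infused so far = 9.771364 mL/hr × 3.4 hr = 33.22264 mL
Volume remaining = 210 − 33.22264 = 176.7774 mL
New rate:
Dose = 0.8 mcg/kg/min × 84.09091 kg = 67.27273 mcg/min
67.27273 mcg/min × 60 min/hr = 4036.364 mcg/hr
Rate = 4036.364 mcg/hr ÷ 42.85714 mcg/mL = 94.18182 mL/hr
Time remaining = 176.7774 mL ÷ 94.18182 mL/hr = 1.87698 hr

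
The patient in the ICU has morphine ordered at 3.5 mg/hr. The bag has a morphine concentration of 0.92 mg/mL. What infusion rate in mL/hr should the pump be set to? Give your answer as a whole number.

Rate = 3.5 mg/hr ÷ 0.92 mg/mL = 3.804348 mL/hr

4 mL/hr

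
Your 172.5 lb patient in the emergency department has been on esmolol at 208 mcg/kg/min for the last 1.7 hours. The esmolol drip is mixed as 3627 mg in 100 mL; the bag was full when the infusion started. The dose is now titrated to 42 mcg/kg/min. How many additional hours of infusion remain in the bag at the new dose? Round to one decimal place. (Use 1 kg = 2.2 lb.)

9.9 hours

Initial rate:
Weight = 172.5 lb ÷ 2.2 lb/kg = 78.40909 kg
Dose = 208 mcg/kg/min × 78.40909 kg = 16309.09 mcg/min
16309.09 mcg/min × 60 min/hr = 978545.5 mcg/hr
Concentration = 3627 mg ÷ 100 mL = 36.27 mg/mL = 36270 mcg/mL
Rate = 978545.5 mcg/hr ÷ 36270 mcg/mL = 26.97947 mL/hr
Volume infused so far = 26.97947 mL/hr × 1.7 hr = 45.8651 mL
Volume remaining = 100 − 45.8651 = 54.1349 mL
New rate:
Dose = 42 mcg/kg/min × 78.40909 kg = 3293.182 mcg/min
3293.182 mcg/min × 60 min/hr = 197590.9 mcg/hr
Rate = 197590.9 mcg/hr ÷ 36270 mcg/mL = 5.447778 mL/hr
Time remaining = 54.1349 mL ÷ 5.447778 mL/hr = 9.93706 hr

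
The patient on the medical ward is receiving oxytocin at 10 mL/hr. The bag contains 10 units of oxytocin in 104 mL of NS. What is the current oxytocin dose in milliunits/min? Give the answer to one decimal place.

Concentration = 10 units ÷ 104 mL = 0.09615385 units/mL = 96.15385 milliunits/mL
Drug rate = 10 mL/hr × 96.15385 milliunits/mL = 961.5385 milliunits/hr
961.5385 milliunits/hr ÷ 60 min/hr = 16.02564 milliunits/min

16.0 milliunits/min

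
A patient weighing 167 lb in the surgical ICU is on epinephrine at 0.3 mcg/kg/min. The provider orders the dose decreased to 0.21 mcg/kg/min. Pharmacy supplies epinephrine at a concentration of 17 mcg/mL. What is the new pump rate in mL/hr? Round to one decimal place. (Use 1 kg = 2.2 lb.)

56.3 mL/hr

Weight = 167 lb ÷ 2.2 lb/kg = 75.90909 kg
Dose = 0.21 mcg/kg/min × 75.90909 kg = 15.94091 mcg/min
15.94091 mcg/min × 60 min/hr = 956.4545 mcg/hr
Rate = 956.4545 mcg/hr ÷ 17 mcg/mL = 56.26203 mL/hr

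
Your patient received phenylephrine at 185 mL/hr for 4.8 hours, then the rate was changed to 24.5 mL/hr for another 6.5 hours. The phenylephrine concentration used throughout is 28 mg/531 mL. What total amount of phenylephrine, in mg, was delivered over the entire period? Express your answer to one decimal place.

55.2 mg

Concentration = 28 mg ÷ 531 mL = 0.0527307 mg/mL
Stage 1: 185 mL/hr × 4.8 hr = 888 mL → 888 mL × 0.0527307 mg/mL = 46.82486 mg
Stage 2: 24.5 mL/hr × 6.5 hr = 159.25 mL → 159.25 mL × 0.0527307 mg/mL = 8.397363 mg
Total = 46.82486 + 8.397363 = 55.22222 mg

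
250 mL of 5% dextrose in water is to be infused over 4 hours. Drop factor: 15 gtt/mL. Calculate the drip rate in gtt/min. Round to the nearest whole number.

250 mL ÷ (4 hr × 60 = 240 min) = 1.041667 mL/min
1.041667 mL/min × 15 gtt/mL = 15.625 gtt/min

16 gtt/min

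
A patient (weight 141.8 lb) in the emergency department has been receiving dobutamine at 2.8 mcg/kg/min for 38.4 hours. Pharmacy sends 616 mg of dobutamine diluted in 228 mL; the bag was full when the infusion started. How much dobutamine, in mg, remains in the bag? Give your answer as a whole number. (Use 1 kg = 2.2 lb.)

Weight = 141.8 lb ÷ 2.2 lb/kg = 64.45455 kg
Dose = 2.8 mcg/kg/min × 64.45455 kg = 180.4727 mcg/min
180.4727 mcg/min × 60 min/hr = 10828.36 mcg/hr
Concentration = 616 mg ÷ 228 mL = 2.701754 mg/mL = 2701.754 mcg/mL
Rate = 10828.36 mcg/hr ÷ 2701.754 mcg/mL = 4.007901 mL/hr
Volume infused = 4.007901 mL/hr × 38.4 hr = 153.9034 mL
Volume remaining = 228 − 153.9034 = 74.09661 mL
Drug remaining = 74.09661 mL × 2701.754 mcg/mL = 200190.8 mcg = 200.1908 mg

200 mg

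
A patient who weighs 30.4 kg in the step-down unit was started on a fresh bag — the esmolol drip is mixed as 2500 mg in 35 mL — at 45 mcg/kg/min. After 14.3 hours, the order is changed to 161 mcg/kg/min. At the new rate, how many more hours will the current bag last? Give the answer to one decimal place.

4.5 hours

Initial rate:
Dose = 45 mcg/kg/min × 30.4 kg = 1368 mcg/min
1368 mcg/min × 60 min/hr = 82080 mcg/hr
Concentration = 2500 mg ÷ 35 mL = 71.42857 mg/mL = 71428.57 mcg/mL
Rate = 82080 mcg/hr ÷ 71428.57 mcg/mL = 1.14912 mL/hr
Volume infused so far = 1.14912 mL/hr × 14.3 hr = 16.43242 mL
Volume remaining = 35 − 16.43242 = 18.56758 mL
New rate:
Dose = 161 mcg/kg/min × 30.4 kg = 4894.4 mcg/min
4894.4 mcg/min × 60 min/hr = 293664 mcg/hr
Rate = 293664 mcg/hr ÷ 71428.57 mcg/mL = 4.111296 mL/hr
Time remaining = 18.56758 mL ÷ 4.111296 mL/hr = 4.516236 hr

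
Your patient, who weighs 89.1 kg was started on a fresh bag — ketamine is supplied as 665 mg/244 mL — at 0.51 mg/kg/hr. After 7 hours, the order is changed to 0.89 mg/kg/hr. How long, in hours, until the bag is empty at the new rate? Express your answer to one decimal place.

Initial rate:
Dose = 0.51 mg/kg/hr × 89.1 kg = 45.441 mg/hr
Concentration = 665 mg ÷ 244 mL = 2.72541 mg/mL
Rate = 45.441 mg/hr ÷ 2.72541 mg/mL = 16.67309 mL/hr
Volume infused so far = 16.67309 mL/hr × 7 hr = 116.7116 mL
Volume remaining = 244 − 116.7116 = 127.2884 mL
New rate:
Dose = 0.89 mg/kg/hr × 89.1 kg = 79.299 mg/hr
Rate = 79.299 mg/hr ÷ 2.72541 mg/mL = 29.09617 mL/hr
Time remaining = 127.2884 mL ÷ 29.09617 mL/hr = 4.374746 hr

4.4 hours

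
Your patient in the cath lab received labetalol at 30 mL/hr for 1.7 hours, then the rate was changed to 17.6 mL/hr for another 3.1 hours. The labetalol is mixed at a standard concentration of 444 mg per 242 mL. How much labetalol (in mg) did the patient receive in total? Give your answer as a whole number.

194 mg

Concentration = 444 mg ÷ 242 mL = 1.834711 mg/mL
Stage 1: 30 mL/hr × 1.7 hr = 51 mL → 51 mL × 1.834711 mg/mL = 93.57025 mg
Stage 2: 17.6 mL/hr × 3.1 hr = 54.56 mL → 54.56 mL × 1.834711 mg/mL = 100.1018 mg
Total = 93.57025 + 100.1018 = 193.6721 mg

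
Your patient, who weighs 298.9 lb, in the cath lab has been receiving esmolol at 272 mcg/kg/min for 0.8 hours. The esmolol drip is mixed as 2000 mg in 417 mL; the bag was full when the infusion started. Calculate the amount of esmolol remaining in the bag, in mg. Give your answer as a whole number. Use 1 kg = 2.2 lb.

Weight = 298.9 lb ÷ 2.2 lb/kg = 135.8636 kg
Dose = 272 mcg/kg/min × 135.8636 kg = 36954.91 mcg/min
36954.91 mcg/min × 60 min/hr = 2217295 mcg/hr
Concentration = 2000 mg ÷ 417 mL = 4.796163 mg/mL = 4796.163 mcg/mL
Rate = 2217295 mcg/hr ÷ 4796.163 mcg/mL = 462.3059 mL/hr
Volume infused = 462.3059 mL/hr × 0.8 hr = 369.8447 mL
Volume remaining = 417 − 369.8447 = 47.15527 mL
Drug remaining = 47.15527 mL × 4796.163 mcg/mL = 226164.4 mcg = 226.1644 mg

226 mg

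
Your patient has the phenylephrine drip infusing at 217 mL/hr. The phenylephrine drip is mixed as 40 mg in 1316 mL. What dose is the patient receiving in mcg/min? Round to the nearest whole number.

110 mcg/min

Concentration = 40 mg ÷ 1316 mL = 0.03039514 mg/mL = 30.39514 mcg/mL
Drug rate = 217 mL/hr × 30.39514 mcg/mL = 6595.745 mcg/hr
6595.745 mcg/hr ÷ 60 min/hr = 109.9291 mcg/min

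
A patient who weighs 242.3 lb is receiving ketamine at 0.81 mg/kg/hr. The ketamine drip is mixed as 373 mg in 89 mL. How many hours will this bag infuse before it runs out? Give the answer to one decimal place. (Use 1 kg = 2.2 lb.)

4.2 hours

Weight = 242.3 lb ÷ 2.2 lb/kg = 110.1364 kg
Dose = 0.81 mg/kg/hr × 110.1364 kg = 89.21045 mg/hr
Concentration = 373 mg ÷ 89 mL = 4.191011 mg/mL
Rate = 89.21045 mg/hr ÷ 4.191011 mg/mL = 21.28614 mL/hr
Duration = 89 mL ÷ 21.28614 mL/hr = 4.181124 hr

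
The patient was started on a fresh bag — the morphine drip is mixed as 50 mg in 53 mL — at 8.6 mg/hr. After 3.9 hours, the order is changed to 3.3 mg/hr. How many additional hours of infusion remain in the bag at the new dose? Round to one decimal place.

5.0 hours

Initial rate:
Concentration = 50 mg ÷ 53 mL = 0.9433962 mg/mL
Rate = 8.6 mg/hr ÷ 0.9433962 mg/mL = 9.116 mL/hr
Volume infused so far = 9.116 mL/hr × 3.9 hr = 35.5524 mL
Volume remaining = 53 − 35.5524 = 17.4476 mL
New rate:
Rate = 3.3 mg/hr ÷ 0.9433962 mg/mL = 3.498 mL/hr
Time remaining = 17.4476 mL ÷ 3.498 mL/hr = 4.987879 hr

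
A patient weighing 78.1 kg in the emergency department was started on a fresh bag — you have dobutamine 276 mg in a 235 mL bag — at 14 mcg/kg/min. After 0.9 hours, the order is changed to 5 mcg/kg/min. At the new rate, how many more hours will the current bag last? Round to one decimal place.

9.3 hours

Initial rate:
Dose = 14 mcg/kg/min × 78.1 kg = 1093.4 mcg/min
1093.4 mcg/min × 60 min/hr = 65604 mcg/hr
Concentration = 276 mg ÷ 235 mL = 1.174468 mg/mL = 1174.468 mcg/mL
Rate = 65604 mcg/hr ÷ 1174.468 mcg/mL = 55.85848 mL/hr
Volume infused so far = 55.85848 mL/hr × 0.9 hr = 50.27263 mL
Volume remaining = 235 − 50.27263 = 184.7274 mL
New rate:
Dose = 5 mcg/kg/min × 78.1 kg = 390.5 mcg/min
390.5 mcg/min × 60 min/hr = 23430 mcg/hr
Rate = 23430 mcg/hr ÷ 1174.468 mcg/mL = 19.94946 mL/hr
Time remaining = 184.7274 mL ÷ 19.94946 mL/hr = 9.25977 hr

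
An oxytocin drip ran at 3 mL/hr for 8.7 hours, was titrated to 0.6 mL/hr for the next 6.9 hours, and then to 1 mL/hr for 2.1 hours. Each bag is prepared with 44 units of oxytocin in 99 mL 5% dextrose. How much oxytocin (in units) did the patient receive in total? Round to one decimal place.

14.4 units

Concentration = 44 units ÷ 99 mL = 0.4444444 units/mL
Stage 1: 3 mL/hr × 8.7 hr = 26.1 mL → 26.1 mL × 0.4444444 units/mL = 11.6 units
Stage 2: 0.6 mL/hr × 6.9 hr = 4.14 mL → 4.14 mL × 0.4444444 units/mL = 1.84 units
Stage 3: 1 mL/hr × 2.1 hr = 2.1 mL → 2.1 mL × 0.4444444 units/mL = 0.9333333 units
Total = 11.6 + 1.84 + 0.9333333 = 14.37333 units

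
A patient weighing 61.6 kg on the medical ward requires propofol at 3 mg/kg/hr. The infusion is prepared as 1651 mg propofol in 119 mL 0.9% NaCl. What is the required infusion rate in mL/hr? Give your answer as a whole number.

13 mL/hr

Dose = 3 mg/kg/hr × 61.6 kg = 184.8 mg/hr
Concentration = 1651 mg ÷ 119 mL = 13.87395 mg/mL
Rate = 184.8 mg/hr ÷ 13.87395 mg/mL = 13.31993 mL/hr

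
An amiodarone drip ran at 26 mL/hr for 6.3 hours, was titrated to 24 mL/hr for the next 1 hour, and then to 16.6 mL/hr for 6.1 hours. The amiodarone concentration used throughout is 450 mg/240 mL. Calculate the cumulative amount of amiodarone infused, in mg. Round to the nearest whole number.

Concentration = 450 mg ÷ 240 mL = 1.875 mg/mL
Stage 1: 26 mL/hr × 6.3 hr = 163.8 mL → 163.8 mL × 1.875 mg/mL = 307.125 mg
Stage 2: 24 mL/hr × 1 hr = 24 mL → 24 mL × 1.875 mg/mL = 45 mg
Stage 3: 16.6 mL/hr × 6.1 hr = 101.26 mL → 101.26 mL × 1.875 mg/mL = 189.8625 mg
Total = 307.125 + 45 + 189.8625 = 541.9875 mg

542 mg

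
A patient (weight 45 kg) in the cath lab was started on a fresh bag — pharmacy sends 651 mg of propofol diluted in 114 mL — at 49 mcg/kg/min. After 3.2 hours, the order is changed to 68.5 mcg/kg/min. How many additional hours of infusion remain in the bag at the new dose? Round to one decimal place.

Initial rate:
Dose = 49 mcg/kg/min × 45 kg = 2205 mcg/min
2205 mcg/min × 60 min/hr = 132300 mcg/hr
Concentration = 651 mg ÷ 114 mL = 5.710526 mg/mL = 5710.526 mcg/mL
Rate = 132300 mcg/hr ÷ 5710.526 mcg/mL = 23.16774 mL/hr
Volume infused so far = 23.16774 mL/hr × 3.2 hr = 74.13677 mL
Volume remaining = 114 − 74.13677 = 39.86323 mL
New rate:
Dose = 68.5 mcg/kg/min × 45 kg = 3082.5 mcg/min
3082.5 mcg/min × 60 min/hr = 184950 mcg/hr
Rate = 184950 mcg/hr ÷ 5710.526 mcg/mL = 32.38756 mL/hr
Time remaining = 39.86323 mL ÷ 32.38756 mL/hr = 1.230819 hr

1.2 hours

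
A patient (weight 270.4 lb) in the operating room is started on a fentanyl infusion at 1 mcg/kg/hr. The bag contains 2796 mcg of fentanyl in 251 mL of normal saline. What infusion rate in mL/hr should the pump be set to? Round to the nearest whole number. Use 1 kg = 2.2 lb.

11 mL/hr

Weight = 270.4 lb ÷ 2.2 lb/kg = 122.9091 kg
Dose = 1 mcg/kg/hr × 122.9091 kg = 122.9091 mcg/hr
Concentration = 2796 mcg ÷ 251 mL = 11.13944 mcg/mL
Rate = 122.9091 mcg/hr ÷ 11.13944 mcg/mL = 11.03368 mL/hr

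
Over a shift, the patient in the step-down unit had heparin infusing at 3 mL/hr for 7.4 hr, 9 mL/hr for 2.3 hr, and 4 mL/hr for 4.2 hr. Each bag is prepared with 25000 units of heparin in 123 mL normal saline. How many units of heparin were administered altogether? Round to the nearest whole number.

Concentration = 25000 units ÷ 123 mL = 203.252 units/mL
Stage 1: 3 mL/hr × 7.4 hr = 22.2 mL → 22.2 mL × 203.252 units/mL = 4512.195 units
Stage 2: 9 mL/hr × 2.3 hr = 20.7 mL → 20.7 mL × 203.252 units/mL = 4207.317 units
Stage 3: 4 mL/hr × 4.2 hr = 16.8 mL → 16.8 mL × 203.252 units/mL = 3414.634 units
Total = 4512.195 + 4207.317 + 3414.634 = 12134.15 units

12134 units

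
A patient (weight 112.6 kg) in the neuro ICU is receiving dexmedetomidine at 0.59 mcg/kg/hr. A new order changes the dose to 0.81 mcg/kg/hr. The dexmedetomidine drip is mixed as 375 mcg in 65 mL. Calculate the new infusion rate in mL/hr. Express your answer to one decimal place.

15.8 mL/hr

Dose = 0.81 mcg/kg/hr × 112.6 kg = 91.206 mcg/hr
Concentration = 375 mcg ÷ 65 mL = 5.769231 mcg/mL
Rate = 91.206 mcg/hr ÷ 5.769231 mcg/mL = 15.80904 mL/hr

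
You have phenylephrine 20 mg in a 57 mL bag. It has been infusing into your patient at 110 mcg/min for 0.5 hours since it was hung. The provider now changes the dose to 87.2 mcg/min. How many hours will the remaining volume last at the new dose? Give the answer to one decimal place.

Initial rate:
110 mcg/min × 60 min/hr = 6600 mcg/hr
Concentration = 20 mg ÷ 57 mL = 0.3508772 mg/mL = 350.8772 mcg/mL
Rate = 6600 mcg/hr ÷ 350.8772 mcg/mL = 18.81 mL/hr
Volume infused so far = 18.81 mL/hr × 0.5 hr = 9.405 mL
Volume remaining = 57 − 9.405 = 47.595 mL
New rate:
87.2 mcg/min × 60 min/hr = 5232 mcg/hr
Rate = 5232 mcg/hr ÷ 350.8772 mcg/mL = 14.9112 mL/hr
Time remaining = 47.595 mL ÷ 14.9112 mL/hr = 3.191896 hr

3.2 hours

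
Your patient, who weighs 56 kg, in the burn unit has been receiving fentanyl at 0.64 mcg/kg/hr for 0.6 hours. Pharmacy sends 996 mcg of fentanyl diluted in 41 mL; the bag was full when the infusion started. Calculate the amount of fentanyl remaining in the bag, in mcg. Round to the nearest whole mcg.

974 mcg

Dose = 0.64 mcg/kg/hr × 56 kg = 35.84 mcg/hr
Concentration = 996 mcg ÷ 41 mL = 24.29268 mcg/mL
Rate = 35.84 mcg/hr ÷ 24.29268 mcg/mL = 1.475341 mL/hr
Volume infused = 1.475341 mL/hr × 0.6 hr = 0.8852048 mL
Volume remaining = 41 − 0.8852048 = 40.1148 mL
Drug remaining = 40.1148 mL × 24.29268 mcg/mL = 974.496 mcg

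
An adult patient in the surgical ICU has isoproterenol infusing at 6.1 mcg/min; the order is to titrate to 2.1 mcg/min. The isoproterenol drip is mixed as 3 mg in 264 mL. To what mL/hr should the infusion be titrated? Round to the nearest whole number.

2.1 mcg/min × 60 min/hr = 126 mcg/hr
Concentration = 3 mg ÷ 264 mL = 0.01136364 mg/mL = 11.36364 mcg/mL
Rate = 126 mcg/hr ÷ 11.36364 mcg/mL = 11.088 mL/hr

11 mL/hr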